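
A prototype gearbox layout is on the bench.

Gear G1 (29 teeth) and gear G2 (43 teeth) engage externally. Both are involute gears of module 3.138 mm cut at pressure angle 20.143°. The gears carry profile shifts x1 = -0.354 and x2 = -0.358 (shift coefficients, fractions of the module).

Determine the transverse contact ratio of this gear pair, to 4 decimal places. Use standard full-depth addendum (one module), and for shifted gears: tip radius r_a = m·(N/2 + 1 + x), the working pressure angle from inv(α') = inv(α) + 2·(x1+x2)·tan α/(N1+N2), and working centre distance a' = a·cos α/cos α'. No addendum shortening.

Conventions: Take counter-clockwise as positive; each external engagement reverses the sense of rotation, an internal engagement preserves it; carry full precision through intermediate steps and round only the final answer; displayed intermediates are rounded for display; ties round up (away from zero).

recognized (one external pair, fixed centres): single-mesh tooth geometry, m = 3.138, N1 = 29, N2 = 43
base radii: r_b1 = 42.717980, r_b2 = 63.340453
tip radii: r_a1 = 47.528148, r_a2 = 69.481596
inv(α') = inv(20.143°) + 2·(-0.354-0.358)·tan α/(29+43) = 0.00798312  ⇒  α' = 16.33431°
a' = a·cos α / cos α' = 112.9680·cos 20.143°/cos 16.33431° = 110.519320
action lengths: √(r_a1²−r_b1²) = 20.835043, √(r_a2²−r_b2²) = 28.560097
base pitch p_b = π·m·cos α = 9.255344
CR = (20.835043 + 28.560097 − 110.519320·sin 16.33431°)/9.255344 = 1.978590
contact ratio ≈ 1.9786

1.9786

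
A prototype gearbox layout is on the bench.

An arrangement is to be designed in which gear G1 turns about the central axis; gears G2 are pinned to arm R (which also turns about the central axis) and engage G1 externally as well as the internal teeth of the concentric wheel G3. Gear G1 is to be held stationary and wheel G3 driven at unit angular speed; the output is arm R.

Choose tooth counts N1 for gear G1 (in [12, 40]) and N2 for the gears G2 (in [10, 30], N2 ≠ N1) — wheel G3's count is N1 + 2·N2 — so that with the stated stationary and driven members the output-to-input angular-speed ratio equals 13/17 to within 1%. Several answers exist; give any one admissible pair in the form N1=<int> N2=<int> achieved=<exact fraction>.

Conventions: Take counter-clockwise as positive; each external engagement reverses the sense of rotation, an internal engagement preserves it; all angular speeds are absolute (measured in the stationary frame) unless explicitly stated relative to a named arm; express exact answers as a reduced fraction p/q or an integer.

class = planetary set [ratio 13/17 wanted; Willis about the carrier]
Willis with ω_sun = 0: ω_arm/ω_ring = N3/(N1+N3); set equal to 13/17  ⇒  N3/N1 = (13/17)/(1 − 13/17) = 13/4
N3 = N1 + 2·N2  ⇒  N2/N1 = (N3/N1 − 1)/2 = (13/4 − 1)/2 = 9/8
smallest multiple with N1 ≥ 12 and N2 ≥ 10: k = 2  ⇒  N1 = 2·8 = 16, N2 = 2·9 = 18 (N1 ≤ 40, N2 ≤ 30, N2 ≠ N1 ✓), N3 = 16 + 2·18 = 52
check: N3/(N1+N3) with N1 = 16, N3 = 52 gives 13/17; |achieved − target| = 0 ≤ 13/1700 ✓

N1=16 N2=18 achieved=13/17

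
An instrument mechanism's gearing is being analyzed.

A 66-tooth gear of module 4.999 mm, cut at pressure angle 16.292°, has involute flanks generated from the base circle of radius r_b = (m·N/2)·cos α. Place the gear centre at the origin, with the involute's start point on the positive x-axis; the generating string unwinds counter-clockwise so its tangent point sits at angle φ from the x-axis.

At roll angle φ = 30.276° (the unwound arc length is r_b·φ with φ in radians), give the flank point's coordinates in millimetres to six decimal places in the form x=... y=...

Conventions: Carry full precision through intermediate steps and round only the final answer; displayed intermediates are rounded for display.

topology: single-mesh involute geometry — m = 4.999, N = 66
pitch radius r_p = m·N/2 = 4.999·66/2 = 164.967000
base radius r_b = r_p·cos α = 164.967000·cos 16.292° = 158.342663
roll angle φ = 30.276° = 0.52841588 rad
x = r_b·(cos φ + φ·sin φ) = 178.929757
y = r_b·(sin φ − φ·cos φ) = 7.572321

x=178.929757 y=7.572321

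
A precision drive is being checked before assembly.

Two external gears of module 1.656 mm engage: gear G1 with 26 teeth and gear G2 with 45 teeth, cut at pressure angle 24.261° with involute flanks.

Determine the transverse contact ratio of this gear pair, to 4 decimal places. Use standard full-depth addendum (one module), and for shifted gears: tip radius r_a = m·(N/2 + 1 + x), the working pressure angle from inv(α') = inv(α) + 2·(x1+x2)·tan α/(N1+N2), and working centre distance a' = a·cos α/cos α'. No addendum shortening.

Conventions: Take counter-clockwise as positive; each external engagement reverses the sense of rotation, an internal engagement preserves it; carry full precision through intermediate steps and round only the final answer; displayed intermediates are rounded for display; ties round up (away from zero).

single-mesh involute tooth geometry (26T engaging 45T at module 1.656)
base radii: r_b1 = 19.626715, r_b2 = 33.969315
tip radii: r_a1 = 23.184000, r_a2 = 38.916000
no profile shift: α' = α, a' = a
action lengths: √(r_a1²−r_b1²) = 12.340579, √(r_a2²−r_b2²) = 18.987909
base pitch p_b = π·m·cos α = 4.743011
CR = (12.340579 + 18.987909 − 58.788000·sin 24.26100°)/4.743011 = 1.512301
contact ratio ≈ 1.5123

1.5123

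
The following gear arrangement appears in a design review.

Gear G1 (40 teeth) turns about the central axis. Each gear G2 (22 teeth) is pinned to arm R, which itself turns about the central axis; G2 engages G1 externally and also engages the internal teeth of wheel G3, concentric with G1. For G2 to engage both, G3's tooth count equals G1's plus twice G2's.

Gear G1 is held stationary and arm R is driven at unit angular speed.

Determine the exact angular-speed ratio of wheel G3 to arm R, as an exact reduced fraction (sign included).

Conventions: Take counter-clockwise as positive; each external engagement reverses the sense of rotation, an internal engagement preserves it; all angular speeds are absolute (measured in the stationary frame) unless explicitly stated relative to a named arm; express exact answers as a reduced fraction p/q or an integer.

31/21

planetary set (40T centre, 22T on arm, 84T internal) — Willis relation
ring teeth: 40 + 2·22 = 84
40(ω_sun−ω_arm) = −84(ω_ring−ω_arm),  ω_sun = 0, ω_arm = 1
ω_ring = 1 − (40/84)(0−1) = 31/21
ω_out/ω_in = 31/21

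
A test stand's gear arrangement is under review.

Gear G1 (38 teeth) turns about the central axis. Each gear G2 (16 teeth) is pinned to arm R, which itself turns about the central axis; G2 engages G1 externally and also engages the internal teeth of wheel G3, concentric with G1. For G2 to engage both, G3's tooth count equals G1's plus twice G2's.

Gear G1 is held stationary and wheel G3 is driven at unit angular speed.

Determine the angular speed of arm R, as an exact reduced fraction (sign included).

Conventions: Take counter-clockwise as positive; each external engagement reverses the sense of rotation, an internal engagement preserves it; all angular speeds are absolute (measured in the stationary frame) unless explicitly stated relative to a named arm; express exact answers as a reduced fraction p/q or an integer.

35/54

recognized (axles ride arm R): planetary set, 38/16/70 teeth
ring teeth: 38 + 2·16 = 70
38(ω_sun−ω_arm) = −70(ω_ring−ω_arm),  ω_sun = 0, ω_ring = 1
38(0−ω_arm) = −70(1−ω_arm)  ⇒  108·ω_arm = 70  ⇒  ω_arm = 35/54
exact speed ratio = 35/54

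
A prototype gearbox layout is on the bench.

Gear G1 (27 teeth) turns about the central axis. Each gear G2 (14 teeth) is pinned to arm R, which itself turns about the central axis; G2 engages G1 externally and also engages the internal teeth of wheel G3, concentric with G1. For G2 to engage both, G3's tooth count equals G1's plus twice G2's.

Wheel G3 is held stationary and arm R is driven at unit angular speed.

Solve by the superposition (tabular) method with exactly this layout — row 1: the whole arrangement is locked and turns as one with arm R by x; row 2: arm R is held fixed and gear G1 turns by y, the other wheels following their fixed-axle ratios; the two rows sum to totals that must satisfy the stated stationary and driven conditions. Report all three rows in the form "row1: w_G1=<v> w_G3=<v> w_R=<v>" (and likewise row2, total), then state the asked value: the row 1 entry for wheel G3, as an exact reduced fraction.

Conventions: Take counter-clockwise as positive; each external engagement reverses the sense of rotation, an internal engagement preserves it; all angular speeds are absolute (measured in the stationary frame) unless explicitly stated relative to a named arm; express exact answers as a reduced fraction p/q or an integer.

recognized (axles ride arm R): planetary set, 27/14/55 teeth
row 1: whole set turns with the arm by x
row 2 — arm fixed, fixed-axis ratios: sun y, ring −(27/55)·y, arm 0
boundary: total ω_ring = x − (27/55)·y = 0 and total ω_arm = x = 1  ⇒  y = 55/27, x = 1
row 2 ring = −(27/55)·55/27 = -1
totals (row 1 + row 2): sun 1 + 55/27 = 82/27, ring 1 + (-1) = 0, arm 1 + 0 = 1
asked cell (row1, ring) = 1

row1: w_G1=1 w_G3=1 w_R=1
row2: w_G1=55/27 w_G3=-1 w_R=0
total: w_G1=82/27 w_G3=0 w_R=1
asked value: 1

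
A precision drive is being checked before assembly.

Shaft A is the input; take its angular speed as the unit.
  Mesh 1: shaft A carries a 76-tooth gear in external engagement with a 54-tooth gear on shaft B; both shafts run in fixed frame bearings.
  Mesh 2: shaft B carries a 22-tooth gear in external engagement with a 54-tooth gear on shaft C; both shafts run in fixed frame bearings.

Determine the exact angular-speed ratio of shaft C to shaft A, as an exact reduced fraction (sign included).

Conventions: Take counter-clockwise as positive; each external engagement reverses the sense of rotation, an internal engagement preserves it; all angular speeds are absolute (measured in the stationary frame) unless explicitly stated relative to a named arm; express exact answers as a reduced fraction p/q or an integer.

418/729

class = fixed-axis compound train [2 meshes; 2 ratios multiply, 2 sense flips]
mesh 1 [76T→54T]: running ratio 38/27, sense −
mesh 2 [22T→54T]: running ratio 418/729, sense +
ω_out/ω_in = 418/729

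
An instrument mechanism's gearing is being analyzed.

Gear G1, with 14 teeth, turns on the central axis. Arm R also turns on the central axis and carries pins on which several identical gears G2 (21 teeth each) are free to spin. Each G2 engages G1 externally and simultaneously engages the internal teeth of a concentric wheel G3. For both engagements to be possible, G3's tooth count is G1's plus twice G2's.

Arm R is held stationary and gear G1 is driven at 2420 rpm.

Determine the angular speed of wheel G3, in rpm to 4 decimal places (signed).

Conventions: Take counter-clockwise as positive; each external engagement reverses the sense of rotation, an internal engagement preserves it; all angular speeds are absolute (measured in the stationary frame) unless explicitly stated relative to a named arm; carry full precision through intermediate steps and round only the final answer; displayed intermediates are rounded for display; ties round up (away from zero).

topology: planetary set — G1 14T / G2 21T / G3 56T, arm = carrier (Willis)
normalise by the input: solve with ω_sun = 1, then scale by 2420 rpm
ring teeth: 14 + 2·21 = 56
14(ω_sun−ω_arm) = −56(ω_ring−ω_arm),  ω_arm = 0, ω_sun = 1
ω_ring = 0 − (14/56)(1−0) = -1/4
scale: ω_ring = -1/4 × 2420 rpm = -605.0000 rpm

-605.0000 rpm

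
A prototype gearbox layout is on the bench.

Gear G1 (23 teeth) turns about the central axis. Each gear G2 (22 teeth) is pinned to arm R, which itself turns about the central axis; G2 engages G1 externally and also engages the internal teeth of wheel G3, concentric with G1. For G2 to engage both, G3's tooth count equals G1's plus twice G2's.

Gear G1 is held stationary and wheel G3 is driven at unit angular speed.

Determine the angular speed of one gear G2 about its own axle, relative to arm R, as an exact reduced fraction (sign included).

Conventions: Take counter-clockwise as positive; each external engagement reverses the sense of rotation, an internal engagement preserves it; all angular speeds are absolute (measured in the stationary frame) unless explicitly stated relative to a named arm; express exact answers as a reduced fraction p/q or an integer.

recognized (axles ride arm R): planetary set, 23/22/67 teeth
ring teeth: 23 + 2·22 = 67
23(ω_sun−ω_arm) = −67(ω_ring−ω_arm),  ω_sun = 0, ω_ring = 1
23(0−ω_arm) = −67(1−ω_arm)  ⇒  90·ω_arm = 67  ⇒  ω_arm = 67/90
sun–planet mesh: 23·(0−67/90) = −22·(ω_p−ω_arm)  ⇒  ω_p−ω_arm = 1541/1980
exact speed ratio = 1541/1980

1541/1980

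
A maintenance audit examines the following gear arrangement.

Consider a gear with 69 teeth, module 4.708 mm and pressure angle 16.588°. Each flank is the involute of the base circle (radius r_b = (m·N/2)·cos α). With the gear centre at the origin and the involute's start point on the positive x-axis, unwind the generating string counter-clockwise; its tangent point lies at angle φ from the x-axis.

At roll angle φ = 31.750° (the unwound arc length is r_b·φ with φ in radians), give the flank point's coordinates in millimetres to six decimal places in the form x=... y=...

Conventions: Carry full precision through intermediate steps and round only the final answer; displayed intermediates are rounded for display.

class = single-mesh tooth geometry [base-circle involute, m = 4.708, 69T]
pitch radius r_p = m·N/2 = 4.708·69/2 = 162.426000
base radius r_b = r_p·cos α = 162.426000·cos 16.588° = 155.666218
roll angle φ = 31.750° = 0.55414204 rad
x = r_b·(cos φ + φ·sin φ) = 177.762957
y = r_b·(sin φ − φ·cos φ) = 8.561332

x=177.762957 y=8.561332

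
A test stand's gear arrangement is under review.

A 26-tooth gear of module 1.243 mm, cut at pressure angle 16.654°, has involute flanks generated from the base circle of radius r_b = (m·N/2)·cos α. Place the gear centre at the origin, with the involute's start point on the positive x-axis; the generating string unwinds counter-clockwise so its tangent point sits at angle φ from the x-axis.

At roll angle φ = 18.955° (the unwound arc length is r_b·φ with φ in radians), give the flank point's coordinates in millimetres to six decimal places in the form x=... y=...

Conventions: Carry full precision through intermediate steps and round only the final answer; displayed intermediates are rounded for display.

x=16.305318 y=0.184810

single-mesh involute tooth geometry (26T wheel at module 1.243)
pitch radius r_p = m·N/2 = 1.243·26/2 = 16.159000
base radius r_b = r_p·cos α = 16.159000·cos 16.654° = 15.481177
roll angle φ = 18.955° = 0.33082716 rad
x = r_b·(cos φ + φ·sin φ) = 16.305318
y = r_b·(sin φ − φ·cos φ) = 0.184810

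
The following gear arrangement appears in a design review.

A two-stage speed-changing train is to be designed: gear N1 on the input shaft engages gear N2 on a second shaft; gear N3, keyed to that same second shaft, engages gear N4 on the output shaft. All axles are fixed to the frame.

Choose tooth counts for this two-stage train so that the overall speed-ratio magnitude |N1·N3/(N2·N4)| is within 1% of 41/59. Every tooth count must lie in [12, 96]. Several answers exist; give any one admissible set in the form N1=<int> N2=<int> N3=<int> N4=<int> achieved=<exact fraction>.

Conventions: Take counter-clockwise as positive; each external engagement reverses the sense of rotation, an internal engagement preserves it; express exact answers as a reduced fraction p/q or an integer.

N1=12 N2=59 N3=41 N4=12 achieved=41/59

2-stage fixed-axis compound train for ratio 41/59
target = 41/59 in lowest terms: an exact hit needs N1·N3 = k·41 and N2·N4 = k·59 for one integer k, every count in [12, 96]; additionally prefer no 1:1 stage (N1 ≠ N2, N3 ≠ N4)
k = 1…11: no 1:1-free in-range split of k·41 and k·59 into factor pairs; take k = 12
k = 12: N1·N3 = 492 = 12·41, N2·N4 = 708 = 59·12
achieved = 12·41/(59·12) = 41/59; |achieved − target| = 0 ≤ 41/5900 ✓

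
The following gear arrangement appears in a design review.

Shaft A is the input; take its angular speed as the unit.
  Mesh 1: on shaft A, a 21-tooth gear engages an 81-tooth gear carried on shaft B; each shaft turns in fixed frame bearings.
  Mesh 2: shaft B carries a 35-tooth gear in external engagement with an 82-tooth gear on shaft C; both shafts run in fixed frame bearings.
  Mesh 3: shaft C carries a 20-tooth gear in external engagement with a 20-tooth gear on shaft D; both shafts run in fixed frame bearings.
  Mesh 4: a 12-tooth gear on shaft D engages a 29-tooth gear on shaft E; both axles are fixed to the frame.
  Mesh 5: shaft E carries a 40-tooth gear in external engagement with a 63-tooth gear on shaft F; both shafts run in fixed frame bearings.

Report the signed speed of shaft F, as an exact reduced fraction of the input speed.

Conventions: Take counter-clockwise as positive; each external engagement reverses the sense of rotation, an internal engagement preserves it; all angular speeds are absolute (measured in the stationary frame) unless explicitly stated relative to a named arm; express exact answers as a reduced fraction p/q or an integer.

-2800/96309

5-mesh fixed-axis compound train (all bearings frame-fixed)
mesh 1 [21T→81T]: |ω|/ω_in = 1×21/81 = 7/27, sense flips to −
mesh 2 [35T→82T]: |ω|/ω_in = (7/27)×35/82 = 245/2214, sense flips to +
mesh 3 [20T→20T]: |ω|/ω_in = (245/2214)×20/20 = 245/2214, sense flips to −
mesh 4 [12T→29T]: |ω|/ω_in = (245/2214)×12/29 = 490/10701, sense flips to +
mesh 5 [40T→63T]: |ω|/ω_in = (490/10701)×40/63 = 2800/96309, sense flips to −
signed output speed (× input speed) = -2800/96309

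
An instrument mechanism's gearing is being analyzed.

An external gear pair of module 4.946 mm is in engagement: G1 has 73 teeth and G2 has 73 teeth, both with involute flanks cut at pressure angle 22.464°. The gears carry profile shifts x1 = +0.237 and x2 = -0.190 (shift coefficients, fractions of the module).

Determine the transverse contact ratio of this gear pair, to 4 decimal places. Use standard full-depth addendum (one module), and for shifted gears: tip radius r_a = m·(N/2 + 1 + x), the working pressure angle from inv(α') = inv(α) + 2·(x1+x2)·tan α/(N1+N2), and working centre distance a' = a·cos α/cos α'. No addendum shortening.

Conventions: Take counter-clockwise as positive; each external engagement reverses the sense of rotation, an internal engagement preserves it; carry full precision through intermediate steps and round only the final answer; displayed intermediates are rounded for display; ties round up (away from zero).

single-mesh involute tooth geometry (73T engaging 73T at module 4.946)
base radii: r_b1 = 166.830423, r_b2 = 166.830423
tip radii: r_a1 = 186.647202, r_a2 = 184.535260
inv(α') = inv(22.464°) + 2·(+0.237-0.190)·tan α/(73+73) = 0.02167308  ⇒  α' = 22.55283°
a' = a·cos α / cos α' = 361.0580·cos 22.464°/cos 22.55283° = 361.290027
action lengths: √(r_a1²−r_b1²) = 83.694612, √(r_a2²−r_b2²) = 78.872506
base pitch p_b = π·m·cos α = 14.359267
CR = (83.694612 + 78.872506 − 361.290027·sin 22.55283°)/14.359267 = 1.671375
contact ratio ≈ 1.6714

1.6714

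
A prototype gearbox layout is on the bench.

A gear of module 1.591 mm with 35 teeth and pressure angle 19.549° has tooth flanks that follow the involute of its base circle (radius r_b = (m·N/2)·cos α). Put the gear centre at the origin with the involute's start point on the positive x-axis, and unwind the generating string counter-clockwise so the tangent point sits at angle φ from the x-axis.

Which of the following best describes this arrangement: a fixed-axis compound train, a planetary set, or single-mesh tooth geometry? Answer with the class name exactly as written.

single-mesh tooth geometry

topology: single-mesh involute geometry — m = 1.591, N = 35
classification: single-mesh tooth geometry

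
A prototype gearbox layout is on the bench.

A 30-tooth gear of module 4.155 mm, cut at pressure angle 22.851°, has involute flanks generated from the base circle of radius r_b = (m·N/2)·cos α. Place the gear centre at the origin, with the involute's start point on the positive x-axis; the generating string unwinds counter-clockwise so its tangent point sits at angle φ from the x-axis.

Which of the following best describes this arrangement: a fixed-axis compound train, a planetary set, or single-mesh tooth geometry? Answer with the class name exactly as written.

class = single-mesh tooth geometry [base-circle involute, m = 4.155, 30T]
classification: single-mesh tooth geometry

single-mesh tooth geometry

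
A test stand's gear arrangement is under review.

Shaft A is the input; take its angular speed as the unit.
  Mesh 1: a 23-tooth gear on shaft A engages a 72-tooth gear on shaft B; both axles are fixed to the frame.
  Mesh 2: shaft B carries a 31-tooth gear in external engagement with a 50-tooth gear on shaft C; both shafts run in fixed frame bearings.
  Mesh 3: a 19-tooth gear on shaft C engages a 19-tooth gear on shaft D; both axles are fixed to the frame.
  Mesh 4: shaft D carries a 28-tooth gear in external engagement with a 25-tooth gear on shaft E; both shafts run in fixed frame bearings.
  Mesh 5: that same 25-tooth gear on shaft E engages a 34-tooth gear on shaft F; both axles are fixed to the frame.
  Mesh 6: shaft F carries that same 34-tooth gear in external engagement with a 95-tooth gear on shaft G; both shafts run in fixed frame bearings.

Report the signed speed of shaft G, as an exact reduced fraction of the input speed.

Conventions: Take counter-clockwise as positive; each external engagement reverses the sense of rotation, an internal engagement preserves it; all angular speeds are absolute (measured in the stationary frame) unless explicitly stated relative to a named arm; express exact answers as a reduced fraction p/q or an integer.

4991/85500

6-mesh fixed-axis compound train (all bearings frame-fixed)
mesh 1 [23T→72T]: |ω|/ω_in = 1×23/72 = 23/72, sense flips to −
mesh 2 [31T→50T]: |ω|/ω_in = (23/72)×31/50 = 713/3600, sense flips to +
mesh 3 [19T→19T]: |ω|/ω_in = (713/3600)×19/19 = 713/3600, sense flips to −
mesh 4 [28T→25T]: |ω|/ω_in = (713/3600)×28/25 = 4991/22500, sense flips to +
mesh 5 [25T→34T]: |ω|/ω_in = (4991/22500)×25/34 = 4991/30600, sense flips to −
mesh 6 [34T→95T]: |ω|/ω_in = (4991/30600)×34/95 = 4991/85500, sense flips to +
signed output speed (× input speed) = 4991/85500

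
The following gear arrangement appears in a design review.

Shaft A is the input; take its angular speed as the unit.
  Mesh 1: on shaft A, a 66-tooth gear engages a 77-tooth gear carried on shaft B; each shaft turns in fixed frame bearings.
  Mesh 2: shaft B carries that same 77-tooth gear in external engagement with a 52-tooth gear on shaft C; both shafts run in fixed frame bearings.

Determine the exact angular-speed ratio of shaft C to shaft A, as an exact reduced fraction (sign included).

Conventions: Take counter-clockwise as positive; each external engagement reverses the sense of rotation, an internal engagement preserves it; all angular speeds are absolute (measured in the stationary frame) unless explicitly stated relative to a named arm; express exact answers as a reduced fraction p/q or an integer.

33/26

class = fixed-axis compound train [2 meshes; 2 ratios multiply, 2 sense flips]
mesh 1 [66T→77T]: running ratio 6/7, sense −
mesh 2 [77T→52T]: running ratio 33/26, sense +
ω_out/ω_in = 33/26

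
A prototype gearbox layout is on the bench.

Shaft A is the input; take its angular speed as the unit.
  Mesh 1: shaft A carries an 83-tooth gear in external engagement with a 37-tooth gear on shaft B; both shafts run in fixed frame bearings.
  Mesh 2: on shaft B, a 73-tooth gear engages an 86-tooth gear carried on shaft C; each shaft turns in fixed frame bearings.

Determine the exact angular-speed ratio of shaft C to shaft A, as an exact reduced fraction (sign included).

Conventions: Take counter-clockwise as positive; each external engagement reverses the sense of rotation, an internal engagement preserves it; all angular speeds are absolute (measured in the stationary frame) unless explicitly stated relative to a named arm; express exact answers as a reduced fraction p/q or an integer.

6059/3182

class = fixed-axis compound train [2 meshes; 2 ratios multiply, 2 sense flips]
mesh 1 [83T→37T]: running ratio 83/37, sense −
mesh 2 [73T→86T]: running ratio 6059/3182, sense +
ω_out/ω_in = 6059/3182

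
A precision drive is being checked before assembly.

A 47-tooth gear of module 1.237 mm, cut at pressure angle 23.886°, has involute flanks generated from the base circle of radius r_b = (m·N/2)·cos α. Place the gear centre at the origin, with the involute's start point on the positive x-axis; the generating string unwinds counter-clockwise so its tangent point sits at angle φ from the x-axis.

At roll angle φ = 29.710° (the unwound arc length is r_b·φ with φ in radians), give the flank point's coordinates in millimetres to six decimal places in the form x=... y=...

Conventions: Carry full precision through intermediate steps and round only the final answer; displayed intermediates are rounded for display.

x=29.916540 y=1.202396

single-mesh involute tooth geometry (47T wheel at module 1.237)
pitch radius r_p = m·N/2 = 1.237·47/2 = 29.069500
base radius r_b = r_p·cos α = 29.069500·cos 23.886° = 26.579782
roll angle φ = 29.710° = 0.51853732 rad
x = r_b·(cos φ + φ·sin φ) = 29.916540
y = r_b·(sin φ − φ·cos φ) = 1.202396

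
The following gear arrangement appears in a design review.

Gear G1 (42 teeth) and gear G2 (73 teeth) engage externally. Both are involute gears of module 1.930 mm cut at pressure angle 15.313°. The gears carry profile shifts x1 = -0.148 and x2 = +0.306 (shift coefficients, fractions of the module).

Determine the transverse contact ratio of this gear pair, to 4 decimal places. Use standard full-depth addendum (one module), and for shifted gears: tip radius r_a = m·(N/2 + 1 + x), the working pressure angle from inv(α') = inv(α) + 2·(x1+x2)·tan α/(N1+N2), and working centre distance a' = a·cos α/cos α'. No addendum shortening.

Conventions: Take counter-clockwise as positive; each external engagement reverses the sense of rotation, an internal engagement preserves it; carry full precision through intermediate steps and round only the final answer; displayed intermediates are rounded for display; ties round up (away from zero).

recognized (one external pair, fixed centres): single-mesh tooth geometry, m = 1.930, N1 = 42, N2 = 73
base radii: r_b1 = 39.091085, r_b2 = 67.944028
tip radii: r_a1 = 42.174360, r_a2 = 72.965580
inv(α') = inv(15.313°) + 2·(-0.148+0.306)·tan α/(42+73) = 0.00730305  ⇒  α' = 15.86668°
a' = a·cos α / cos α' = 110.9750·cos 15.313°/cos 15.86668° = 111.274622
action lengths: √(r_a1²−r_b1²) = 15.829205, √(r_a2²−r_b2²) = 26.600469
base pitch p_b = π·m·cos α = 5.848013
CR = (15.829205 + 26.600469 − 111.274622·sin 15.86668°)/5.848013 = 2.053212
contact ratio ≈ 2.0532

2.0532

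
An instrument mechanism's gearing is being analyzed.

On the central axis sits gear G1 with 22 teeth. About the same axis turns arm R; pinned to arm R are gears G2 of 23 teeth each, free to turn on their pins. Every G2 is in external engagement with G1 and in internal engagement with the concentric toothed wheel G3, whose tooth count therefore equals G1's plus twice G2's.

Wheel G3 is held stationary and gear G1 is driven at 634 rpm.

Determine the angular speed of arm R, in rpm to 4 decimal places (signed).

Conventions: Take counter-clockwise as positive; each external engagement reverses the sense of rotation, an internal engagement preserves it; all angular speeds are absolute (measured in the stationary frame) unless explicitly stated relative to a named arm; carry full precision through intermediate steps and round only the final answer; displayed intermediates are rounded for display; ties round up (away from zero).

recognized (axles ride arm R): planetary set, 22/23/68 teeth
normalise by the input: solve with ω_sun = 1, then scale by 634 rpm
ring teeth: 22 + 2·23 = 68
22(ω_sun−ω_arm) = −68(ω_ring−ω_arm),  ω_ring = 0, ω_sun = 1
22(1−ω_arm) = −68(0−ω_arm)  ⇒  90·ω_arm = 22  ⇒  ω_arm = 11/45
scale: ω_arm = 11/45 × 634 rpm = +154.9778 rpm

+154.9778 rpm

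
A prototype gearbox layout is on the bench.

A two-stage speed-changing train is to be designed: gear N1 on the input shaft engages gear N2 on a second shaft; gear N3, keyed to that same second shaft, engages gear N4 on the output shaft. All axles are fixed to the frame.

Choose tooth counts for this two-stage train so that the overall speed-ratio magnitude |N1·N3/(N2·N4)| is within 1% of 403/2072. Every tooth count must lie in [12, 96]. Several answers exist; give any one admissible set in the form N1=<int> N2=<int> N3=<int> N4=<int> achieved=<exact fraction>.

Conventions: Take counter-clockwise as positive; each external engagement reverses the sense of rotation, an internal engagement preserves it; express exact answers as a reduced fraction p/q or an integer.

N1=13 N2=28 N3=31 N4=74 achieved=403/2072

class = fixed-axis compound train [2-stage, 403/2072 wanted]
target = 403/2072 in lowest terms: an exact hit needs N1·N3 = k·403 and N2·N4 = k·2072 for one integer k, every count in [12, 96]; additionally prefer no 1:1 stage (N1 ≠ N2, N3 ≠ N4)
k = 1: N1·N3 = 403 = 13·31, N2·N4 = 2072 = 28·74
achieved = 13·31/(28·74) = 403/2072; |achieved − target| = 0 ≤ 403/207200 ✓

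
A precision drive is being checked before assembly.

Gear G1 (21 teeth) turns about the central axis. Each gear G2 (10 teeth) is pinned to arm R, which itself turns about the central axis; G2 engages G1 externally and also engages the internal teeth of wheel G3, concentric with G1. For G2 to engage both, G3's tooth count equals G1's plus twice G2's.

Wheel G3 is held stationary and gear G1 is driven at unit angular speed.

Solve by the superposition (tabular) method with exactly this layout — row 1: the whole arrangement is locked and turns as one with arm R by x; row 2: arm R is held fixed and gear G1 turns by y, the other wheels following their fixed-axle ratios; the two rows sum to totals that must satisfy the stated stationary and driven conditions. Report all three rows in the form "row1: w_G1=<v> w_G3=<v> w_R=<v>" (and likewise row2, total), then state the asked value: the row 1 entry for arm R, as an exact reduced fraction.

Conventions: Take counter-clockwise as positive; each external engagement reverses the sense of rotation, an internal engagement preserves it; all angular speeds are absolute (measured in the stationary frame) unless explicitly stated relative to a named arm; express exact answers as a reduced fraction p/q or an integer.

row1: w_G1=21/62 w_G3=21/62 w_R=21/62
row2: w_G1=41/62 w_G3=-21/62 w_R=0
total: w_G1=1 w_G3=0 w_R=21/62
asked value: 21/62

planetary set (21T centre, 10T on arm, 41T internal) — Willis relation
row 1: whole set turns with the arm by x
row 2: sun turns y, ring = −(21/41)·y, arm 0
boundary: total ω_ring = x − (21/41)·y = 0 and total ω_sun = x + y = 1  ⇒  y = 41/62, x = 21/62
row 2 ring = −(21/41)·41/62 = -21/62
totals (row 1 + row 2): sun 21/62 + 41/62 = 1, ring 21/62 + (-21/62) = 0, arm 21/62 + 0 = 21/62
asked cell (row1, arm) = 21/62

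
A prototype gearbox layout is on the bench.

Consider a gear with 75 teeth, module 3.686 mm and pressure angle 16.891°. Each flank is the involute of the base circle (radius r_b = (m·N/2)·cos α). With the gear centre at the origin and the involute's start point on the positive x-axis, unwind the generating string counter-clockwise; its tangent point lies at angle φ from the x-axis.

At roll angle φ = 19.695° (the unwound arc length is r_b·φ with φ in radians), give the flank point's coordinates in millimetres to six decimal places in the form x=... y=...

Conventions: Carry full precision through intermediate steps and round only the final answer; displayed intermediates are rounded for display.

class = single-mesh tooth geometry [base-circle involute, m = 3.686, 75T]
pitch radius r_p = m·N/2 = 3.686·75/2 = 138.225000
base radius r_b = r_p·cos α = 138.225000·cos 16.891° = 132.261868
roll angle φ = 19.695° = 0.34374260 rad
x = r_b·(cos φ + φ·sin φ) = 139.846519
y = r_b·(sin φ − φ·cos φ) = 1.769592

x=139.846519 y=1.769592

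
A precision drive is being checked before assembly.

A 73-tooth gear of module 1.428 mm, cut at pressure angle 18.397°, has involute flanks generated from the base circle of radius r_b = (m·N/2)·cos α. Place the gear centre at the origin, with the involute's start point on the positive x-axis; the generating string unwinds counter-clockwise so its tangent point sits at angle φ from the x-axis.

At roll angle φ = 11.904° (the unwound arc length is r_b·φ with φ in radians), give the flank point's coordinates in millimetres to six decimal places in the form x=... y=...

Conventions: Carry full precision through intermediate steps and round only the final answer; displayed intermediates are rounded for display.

x=50.514138 y=0.147215

topology: single-mesh involute geometry — m = 1.428, N = 73
pitch radius r_p = m·N/2 = 1.428·73/2 = 52.122000
base radius r_b = r_p·cos α = 52.122000·cos 18.397° = 49.458177
roll angle φ = 11.904° = 0.20776399 rad
x = r_b·(cos φ + φ·sin φ) = 50.514138
y = r_b·(sin φ − φ·cos φ) = 0.147215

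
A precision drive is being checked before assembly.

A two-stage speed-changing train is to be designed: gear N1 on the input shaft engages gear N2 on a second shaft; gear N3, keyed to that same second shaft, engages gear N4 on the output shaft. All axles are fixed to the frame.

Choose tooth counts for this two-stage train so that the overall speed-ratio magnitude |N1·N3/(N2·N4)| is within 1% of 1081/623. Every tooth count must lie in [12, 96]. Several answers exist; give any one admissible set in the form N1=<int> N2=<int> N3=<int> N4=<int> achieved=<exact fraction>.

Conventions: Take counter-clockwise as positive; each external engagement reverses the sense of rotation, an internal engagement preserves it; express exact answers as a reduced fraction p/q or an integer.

topology: fixed-axis compound train — 2 stages, target 1081/623
target = 1081/623 in lowest terms: an exact hit needs N1·N3 = k·1081 and N2·N4 = k·623 for one integer k, every count in [12, 96]; additionally prefer no 1:1 stage (N1 ≠ N2, N3 ≠ N4)
k = 1: no 1:1-free in-range split of k·1081 and k·623 into factor pairs; take k = 2
k = 2: N1·N3 = 2162 = 23·94, N2·N4 = 1246 = 14·89
achieved = 23·94/(14·89) = 1081/623; |achieved − target| = 0 ≤ 1081/62300 ✓

N1=23 N2=14 N3=94 N4=89 achieved=1081/623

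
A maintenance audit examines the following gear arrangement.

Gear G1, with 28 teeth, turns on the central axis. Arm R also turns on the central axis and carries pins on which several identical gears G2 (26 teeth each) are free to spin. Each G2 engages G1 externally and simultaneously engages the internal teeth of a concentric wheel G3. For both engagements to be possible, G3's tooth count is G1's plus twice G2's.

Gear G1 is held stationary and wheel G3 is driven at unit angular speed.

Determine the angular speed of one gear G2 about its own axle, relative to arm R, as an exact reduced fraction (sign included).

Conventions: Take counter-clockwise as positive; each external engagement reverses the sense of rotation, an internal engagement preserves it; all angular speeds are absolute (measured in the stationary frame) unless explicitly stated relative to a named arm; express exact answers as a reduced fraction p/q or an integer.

topology: planetary set — G1 28T / G2 26T / G3 80T, arm = carrier (Willis)
ring teeth: 28 + 2·26 = 80
28(ω_sun−ω_arm) = −80(ω_ring−ω_arm),  ω_sun = 0, ω_ring = 1
28(0−ω_arm) = −80(1−ω_arm)  ⇒  108·ω_arm = 80  ⇒  ω_arm = 20/27
sun–planet mesh: 28·(0−20/27) = −26·(ω_p−ω_arm)  ⇒  ω_p−ω_arm = 280/351
exact speed ratio = 280/351

280/351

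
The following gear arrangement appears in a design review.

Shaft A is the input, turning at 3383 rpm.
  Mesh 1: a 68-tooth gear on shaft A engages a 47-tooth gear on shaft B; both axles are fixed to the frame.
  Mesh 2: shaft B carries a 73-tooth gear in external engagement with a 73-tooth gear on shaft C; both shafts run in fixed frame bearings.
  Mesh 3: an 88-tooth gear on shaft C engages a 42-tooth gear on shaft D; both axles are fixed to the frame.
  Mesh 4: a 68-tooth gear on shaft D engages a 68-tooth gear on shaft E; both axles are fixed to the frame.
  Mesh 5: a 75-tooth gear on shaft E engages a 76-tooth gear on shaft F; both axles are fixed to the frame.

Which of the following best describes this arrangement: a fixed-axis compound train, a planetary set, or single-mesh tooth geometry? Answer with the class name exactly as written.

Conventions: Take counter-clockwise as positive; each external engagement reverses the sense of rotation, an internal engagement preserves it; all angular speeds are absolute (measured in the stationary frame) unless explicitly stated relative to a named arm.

5-mesh fixed-axis compound train (all bearings frame-fixed)
classification: fixed-axis compound train

fixed-axis compound train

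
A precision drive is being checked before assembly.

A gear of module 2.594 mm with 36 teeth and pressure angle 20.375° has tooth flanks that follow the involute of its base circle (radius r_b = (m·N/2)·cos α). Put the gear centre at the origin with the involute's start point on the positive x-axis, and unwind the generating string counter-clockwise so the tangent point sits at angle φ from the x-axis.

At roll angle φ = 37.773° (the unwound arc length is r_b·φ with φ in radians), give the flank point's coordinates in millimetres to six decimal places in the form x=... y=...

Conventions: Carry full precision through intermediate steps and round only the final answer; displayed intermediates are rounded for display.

x=52.273790 y=4.001696

topology: single-mesh involute geometry — m = 2.594, N = 36
pitch radius r_p = m·N/2 = 2.594·36/2 = 46.692000
base radius r_b = r_p·cos α = 46.692000·cos 20.375° = 43.770668
roll angle φ = 37.773° = 0.65926322 rad
x = r_b·(cos φ + φ·sin φ) = 52.273790
y = r_b·(sin φ − φ·cos φ) = 4.001696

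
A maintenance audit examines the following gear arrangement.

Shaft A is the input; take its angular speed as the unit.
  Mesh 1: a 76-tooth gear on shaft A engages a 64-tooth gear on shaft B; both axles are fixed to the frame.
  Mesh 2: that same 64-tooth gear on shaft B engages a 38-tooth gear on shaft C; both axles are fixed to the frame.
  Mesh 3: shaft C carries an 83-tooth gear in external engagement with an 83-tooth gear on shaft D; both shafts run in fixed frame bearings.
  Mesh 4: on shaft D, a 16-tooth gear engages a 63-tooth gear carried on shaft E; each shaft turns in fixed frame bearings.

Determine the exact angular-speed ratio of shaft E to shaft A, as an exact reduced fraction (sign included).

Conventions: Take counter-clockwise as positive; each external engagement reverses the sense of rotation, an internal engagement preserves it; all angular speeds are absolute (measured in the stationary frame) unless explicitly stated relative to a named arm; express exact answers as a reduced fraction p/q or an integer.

class = fixed-axis compound train [4 meshes; 4 ratios multiply, 4 sense flips]
mesh 1 [76T→64T]: running ratio 19/16, sense −
mesh 2 [64T→38T]: running ratio 2, sense +
mesh 3 [83T→83T]: running ratio 2, sense −
mesh 4 [16T→63T]: running ratio 32/63, sense +
ω_out/ω_in = 32/63

32/63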